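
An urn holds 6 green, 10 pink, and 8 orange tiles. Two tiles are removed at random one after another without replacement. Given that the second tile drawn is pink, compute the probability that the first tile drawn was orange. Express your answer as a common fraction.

8/23

P(first=orange and the second tile drawn is pink) = (8/24)·(10/23) = 10/69.
P(the second tile drawn is pink) = Σ over first color = 5/46 + 15/92 + 10/69 = 5/12.
By Bayes, P(first=orange | the second tile drawn is pink) = 10/69 / 5/12 = 8/23 ≈ 0.3478.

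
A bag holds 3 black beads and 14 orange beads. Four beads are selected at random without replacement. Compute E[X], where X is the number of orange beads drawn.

56/17

By linearity of expectation, E[X] = Σ P(draw i is orange); by symmetry each draw (even without replacement) has P(orange) = 14/17.
E[X] = 4 · 14/17 = 56/17 ≈ 3.2941.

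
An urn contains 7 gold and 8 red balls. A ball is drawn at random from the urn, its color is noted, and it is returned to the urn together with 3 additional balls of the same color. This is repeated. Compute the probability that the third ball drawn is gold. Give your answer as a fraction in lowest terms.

7/15

Sum over the four possibilities for the first two draws (gold/not-gold each), tracking how the gold count and total change by +3 per draw.
P(third is gold) = 7/15 ≈ 0.4667. (In a Pólya urn every draw has the same marginal probability 7/15.)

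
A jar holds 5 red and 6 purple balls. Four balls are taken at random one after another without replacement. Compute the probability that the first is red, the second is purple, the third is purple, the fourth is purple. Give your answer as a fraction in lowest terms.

5/66

Multiply the conditional probability of each draw in order, without replacement, so each draw removes one from its color and from the total.
P = (5/11) · (6/10) · (5/9) · (4/8) = 5/66 ≈ 0.0758.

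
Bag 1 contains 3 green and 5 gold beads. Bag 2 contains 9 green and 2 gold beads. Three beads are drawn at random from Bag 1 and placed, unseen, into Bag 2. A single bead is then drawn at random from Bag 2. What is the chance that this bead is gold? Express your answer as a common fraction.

Condition on how many of the transferred beads are gold (from Bag 1: 5 gold of 8; then Bag 2 has 14 total).
  0 gold: C(5,0)C(3,3)/C(8,3) = 1/56; then P = 2/14
  1 gold: C(5,1)C(3,2)/C(8,3) = 15/56; then P = 3/14
  2 gold: C(5,2)C(3,1)/C(8,3) = 15/28; then P = 4/14
  3 gold: C(5,3)C(3,0)/C(8,3) = 5/28; then P = 5/14
P(gold from Bag 2) = 31/112 ≈ 0.2768.

31/112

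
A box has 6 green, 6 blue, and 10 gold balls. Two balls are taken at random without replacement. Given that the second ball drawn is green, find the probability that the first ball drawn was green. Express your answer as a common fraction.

5/21

P(first=green and the second ball drawn is green) = (6/22)·(5/21) = 5/77.
P(the second ball drawn is green) = Σ over first color = 5/77 + 6/77 + 10/77 = 3/11.
By Bayes, P(first=green | the second ball drawn is green) = 5/77 / 3/11 = 5/21 ≈ 0.2381.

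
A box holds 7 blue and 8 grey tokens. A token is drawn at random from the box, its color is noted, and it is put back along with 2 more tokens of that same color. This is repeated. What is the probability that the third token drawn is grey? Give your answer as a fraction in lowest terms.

Sum over the four possibilities for the first two draws (grey/not-grey each), tracking how the grey count and total change by +2 per draw.
P(third is grey) = 8/15 ≈ 0.5333. (In a Pólya urn every draw has the same marginal probability 8/15.)

8/15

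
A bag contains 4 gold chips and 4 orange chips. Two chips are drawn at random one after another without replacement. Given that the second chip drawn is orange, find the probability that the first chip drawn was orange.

3/7

P(first=orange and the second chip drawn is orange) = (4/8)·(3/7) = 3/14.
P(the second chip drawn is orange) = Σ over first color = 2/7 + 3/14 = 1/2.
By Bayes, P(first=orange | the second chip drawn is orange) = 3/14 / 1/2 = 3/7 ≈ 0.4286.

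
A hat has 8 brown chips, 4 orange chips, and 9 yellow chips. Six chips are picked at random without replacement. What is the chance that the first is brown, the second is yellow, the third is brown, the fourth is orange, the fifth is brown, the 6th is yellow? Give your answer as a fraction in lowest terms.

Multiply the conditional probability of each draw in order, without replacement, so each draw removes one from its color and from the total.
P = (8/21) · (9/20) · (7/19) · (4/18) · (6/17) · (8/16) = 4/1615 ≈ 0.0025.

4/1615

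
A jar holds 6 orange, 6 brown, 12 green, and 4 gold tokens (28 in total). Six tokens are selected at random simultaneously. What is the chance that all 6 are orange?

1/376740

Unordered draws without replacement: count favorable combinations over C(28,6).
Favorable = C(6,6) · C(6,0) · C(12,0) · C(4,0) = 1; total = C(28,6) = 376740.
P = 1/376740 = 1/376740 ≈ 0.0000.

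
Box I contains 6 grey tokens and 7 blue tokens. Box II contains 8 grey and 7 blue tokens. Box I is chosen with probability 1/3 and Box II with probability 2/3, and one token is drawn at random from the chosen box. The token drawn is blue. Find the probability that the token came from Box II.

26/41

P(blue | Box I) = 7/13; P(blue | Box II) = 7/15.
P(blue) = 1/3·7/13 + 2/3·7/15 = 287/585.
By Bayes' rule, P(Box II | blue) = 14/45 / 287/585 = 26/41 ≈ 0.6341.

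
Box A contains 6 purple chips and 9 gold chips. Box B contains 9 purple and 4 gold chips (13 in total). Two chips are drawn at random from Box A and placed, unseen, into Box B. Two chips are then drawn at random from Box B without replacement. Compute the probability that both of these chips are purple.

1517/3675

Condition on how many of the transferred chips are purple (from Box A: 6 purple of 15; then Box B has 15 total).
  0 purple: C(6,0)C(9,2)/C(15,2) = 12/35; then P = C(9,2)/C(15,2) = 12/35
  1 purple: C(6,1)C(9,1)/C(15,2) = 18/35; then P = C(10,2)/C(15,2) = 3/7
  2 purple: C(6,2)C(9,0)/C(15,2) = 1/7; then P = C(11,2)/C(15,2) = 11/21
P(both purple) = 1517/3675 ≈ 0.4128.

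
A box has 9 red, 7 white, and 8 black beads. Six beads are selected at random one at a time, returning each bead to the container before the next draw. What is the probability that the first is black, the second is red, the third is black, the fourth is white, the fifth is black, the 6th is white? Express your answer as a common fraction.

Multiply the conditional probability of each draw in order, with replacement (the composition resets each draw).
P = (8/24) · (9/24) · (8/24) · (7/24) · (8/24) · (7/24) = 49/41472 ≈ 0.0012.

49/41472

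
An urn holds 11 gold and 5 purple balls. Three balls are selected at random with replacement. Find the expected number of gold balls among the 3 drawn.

By linearity of expectation, E[X] = Σ P(draw i is gold); each independent draw has P(gold) = 11/16.
E[X] = 3 · 11/16 = 33/16 ≈ 2.0625.

33/16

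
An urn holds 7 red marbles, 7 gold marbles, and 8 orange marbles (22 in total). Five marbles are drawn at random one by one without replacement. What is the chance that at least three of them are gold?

67/418

Sum the hypergeometric tail for j = 3,…,5 gold marbles.
Favorable = C(7,3)·C(15,2) + C(7,4)·C(15,1) + C(7,5)·C(15,0) = 4221; total = C(22,5) = 26334.
P = 4221/26334 = 67/418 ≈ 0.1603.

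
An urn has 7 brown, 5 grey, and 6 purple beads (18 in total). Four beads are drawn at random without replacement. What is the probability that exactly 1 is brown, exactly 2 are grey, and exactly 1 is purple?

Unordered draws without replacement: count favorable combinations over C(18,4).
Favorable = C(7,1) · C(5,2) · C(6,1) = 420; total = C(18,4) = 3060.
P = 420/3060 = 7/51 ≈ 0.1373.

7/51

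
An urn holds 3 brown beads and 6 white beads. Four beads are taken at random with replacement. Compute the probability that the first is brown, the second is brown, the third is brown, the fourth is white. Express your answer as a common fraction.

2/81

Multiply the conditional probability of each draw in order, with replacement (the composition resets each draw).
P = (3/9) · (3/9) · (3/9) · (6/9) = 2/81 ≈ 0.0247.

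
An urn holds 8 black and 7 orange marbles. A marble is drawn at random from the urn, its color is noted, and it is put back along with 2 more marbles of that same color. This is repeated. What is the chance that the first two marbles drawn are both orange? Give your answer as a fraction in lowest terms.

21/85

After a orange draw the urn holds 9 orange out of 17.
P = (7/15)·(9/17) = 21/85 ≈ 0.2471.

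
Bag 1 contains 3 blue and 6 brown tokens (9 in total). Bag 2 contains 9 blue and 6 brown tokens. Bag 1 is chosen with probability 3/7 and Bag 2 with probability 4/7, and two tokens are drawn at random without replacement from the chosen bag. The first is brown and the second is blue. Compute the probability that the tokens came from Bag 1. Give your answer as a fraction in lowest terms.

P(E | Bag 1) = 1/4; P(E | Bag 2) = 9/35.
P(E) = 3/7·1/4 + 4/7·9/35 = 249/980.
By Bayes' rule, P(Bag 1 | E) = 3/28 / 249/980 = 35/83 ≈ 0.4217.

35/83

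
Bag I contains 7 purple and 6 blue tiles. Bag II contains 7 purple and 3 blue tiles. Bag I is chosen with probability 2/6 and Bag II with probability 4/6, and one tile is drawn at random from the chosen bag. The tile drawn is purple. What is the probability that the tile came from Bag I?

P(purple | Bag I) = 7/13; P(purple | Bag II) = 7/10.
P(purple) = 1/3·7/13 + 2/3·7/10 = 42/65.
By Bayes' rule, P(Bag I | purple) = 7/39 / 42/65 = 5/18 ≈ 0.2778.

5/18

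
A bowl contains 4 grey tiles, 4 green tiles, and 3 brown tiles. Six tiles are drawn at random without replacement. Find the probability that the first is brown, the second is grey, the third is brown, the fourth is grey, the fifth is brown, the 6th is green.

Multiply the conditional probability of each draw in order, without replacement, so each draw removes one from its color and from the total.
P = (3/11) · (4/10) · (2/9) · (3/8) · (1/7) · (4/6) = 1/1155 ≈ 0.0009.

1/1155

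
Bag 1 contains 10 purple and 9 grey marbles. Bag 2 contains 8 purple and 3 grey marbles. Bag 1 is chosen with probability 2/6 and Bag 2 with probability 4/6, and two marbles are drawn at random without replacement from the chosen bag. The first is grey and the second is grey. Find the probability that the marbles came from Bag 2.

P(E | Bag 1) = 4/19; P(E | Bag 2) = 3/55.
P(E) = 1/3·4/19 + 2/3·3/55 = 334/3135.
By Bayes' rule, P(Bag 2 | E) = 2/55 / 334/3135 = 57/167 ≈ 0.3413.

57/167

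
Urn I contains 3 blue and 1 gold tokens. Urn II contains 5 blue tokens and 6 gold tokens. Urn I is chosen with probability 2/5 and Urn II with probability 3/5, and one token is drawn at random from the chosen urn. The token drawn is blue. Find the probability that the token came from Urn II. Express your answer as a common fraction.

P(blue | Urn I) = 3/4; P(blue | Urn II) = 5/11.
P(blue) = 2/5·3/4 + 3/5·5/11 = 63/110.
By Bayes' rule, P(Urn II | blue) = 3/11 / 63/110 = 10/21 ≈ 0.4762.

10/21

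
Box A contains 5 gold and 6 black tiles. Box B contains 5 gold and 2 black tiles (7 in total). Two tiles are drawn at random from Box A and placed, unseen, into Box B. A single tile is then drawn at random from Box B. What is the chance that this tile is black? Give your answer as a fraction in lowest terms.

Condition on how many of the transferred tiles are black (from Box A: 6 black of 11; then Box B has 9 total).
  0 black: C(6,0)C(5,2)/C(11,2) = 2/11; then P = 2/9
  1 black: C(6,1)C(5,1)/C(11,2) = 6/11; then P = 3/9
  2 black: C(6,2)C(5,0)/C(11,2) = 3/11; then P = 4/9
P(black from Box B) = 34/99 ≈ 0.3434.

34/99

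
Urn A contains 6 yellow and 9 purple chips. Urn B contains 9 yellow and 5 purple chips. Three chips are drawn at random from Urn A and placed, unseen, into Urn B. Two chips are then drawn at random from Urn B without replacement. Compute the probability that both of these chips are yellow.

Condition on how many of the transferred chips are yellow (from Urn A: 6 yellow of 15; then Urn B has 17 total).
  0 yellow: C(6,0)C(9,3)/C(15,3) = 12/65; then P = C(9,2)/C(17,2) = 9/34
  1 yellow: C(6,1)C(9,2)/C(15,3) = 216/455; then P = C(10,2)/C(17,2) = 45/136
  2 yellow: C(6,2)C(9,1)/C(15,3) = 27/91; then P = C(11,2)/C(17,2) = 55/136
  3 yellow: C(6,3)C(9,0)/C(15,3) = 4/91; then P = C(12,2)/C(17,2) = 33/68
P(both yellow) = 1653/4760 ≈ 0.3473.

1653/4760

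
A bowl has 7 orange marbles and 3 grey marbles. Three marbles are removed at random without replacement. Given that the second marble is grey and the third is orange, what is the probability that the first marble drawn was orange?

P(first=orange and the second marble is grey and the third is orange) = (7/10)·(3/9)·(6/8) = 7/40.
P(E) = Σ over first color = 7/40 + 7/120 = 7/30.
By Bayes, P(first=orange | E) = 7/40 / 7/30 = 3/4 ≈ 0.7500.

3/4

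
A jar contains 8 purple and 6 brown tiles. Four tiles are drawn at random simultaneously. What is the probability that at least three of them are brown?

25/143

Sum the hypergeometric tail for j = 3,…,4 brown tiles.
Favorable = C(6,3)·C(8,1) + C(6,4)·C(8,0) = 175; total = C(14,4) = 1001.
P = 175/1001 = 25/143 ≈ 0.1748.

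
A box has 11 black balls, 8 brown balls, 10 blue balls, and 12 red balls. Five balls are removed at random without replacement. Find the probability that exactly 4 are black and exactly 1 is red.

1980/374699

Unordered draws without replacement: count favorable combinations over C(41,5).
Favorable = C(11,4) · C(8,0) · C(10,0) · C(12,1) = 3960; total = C(41,5) = 749398.
P = 3960/749398 = 1980/374699 ≈ 0.0053.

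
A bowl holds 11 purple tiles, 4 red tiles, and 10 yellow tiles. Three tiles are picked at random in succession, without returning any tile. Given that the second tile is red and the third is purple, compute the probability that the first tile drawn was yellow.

P(first=yellow and the second tile is red and the third is purple) = (10/25)·(4/24)·(11/23) = 11/345.
P(E) = Σ over first color = 11/345 + 11/1150 + 11/345 = 11/150.
By Bayes, P(first=yellow | E) = 11/345 / 11/150 = 10/23 ≈ 0.4348.

10/23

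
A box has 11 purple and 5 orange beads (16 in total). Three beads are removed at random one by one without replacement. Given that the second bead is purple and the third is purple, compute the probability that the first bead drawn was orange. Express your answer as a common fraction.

5/14

P(first=orange and the second bead is purple and the third is purple) = (5/16)·(11/15)·(10/14) = 55/336.
P(E) = Σ over first color = 33/112 + 55/336 = 11/24.
By Bayes, P(first=orange | E) = 55/336 / 11/24 = 5/14 ≈ 0.3571.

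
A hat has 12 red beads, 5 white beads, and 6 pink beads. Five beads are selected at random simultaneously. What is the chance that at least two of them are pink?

Sum the hypergeometric tail for j = 2,…,5 pink beads.
Favorable = C(6,2)·C(17,3) + C(6,3)·C(17,2) + C(6,4)·C(17,1) + C(6,5)·C(17,0) = 13181; total = C(23,5) = 33649.
P = 13181/33649 = 1883/4807 ≈ 0.3917.

1883/4807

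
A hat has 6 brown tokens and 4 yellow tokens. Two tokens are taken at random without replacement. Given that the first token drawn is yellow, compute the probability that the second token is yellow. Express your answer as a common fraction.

After removing 1 yellow, the hat has 3 yellow out of 9 remaining.
P(second is yellow | given) = 3/9 = 1/3 ≈ 0.3333.

1/3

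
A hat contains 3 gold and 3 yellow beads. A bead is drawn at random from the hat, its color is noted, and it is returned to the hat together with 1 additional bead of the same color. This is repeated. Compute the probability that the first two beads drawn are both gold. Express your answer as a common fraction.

After a gold draw the hat holds 4 gold out of 7.
P = (3/6)·(4/7) = 2/7 ≈ 0.2857.

2/7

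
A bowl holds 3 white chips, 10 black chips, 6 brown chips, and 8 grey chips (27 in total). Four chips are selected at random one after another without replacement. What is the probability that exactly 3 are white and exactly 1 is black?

1/1755

Unordered draws without replacement: count favorable combinations over C(27,4).
Favorable = C(3,3) · C(10,1) · C(6,0) · C(8,0) = 10; total = C(27,4) = 17550.
P = 10/17550 = 1/1755 ≈ 0.0006.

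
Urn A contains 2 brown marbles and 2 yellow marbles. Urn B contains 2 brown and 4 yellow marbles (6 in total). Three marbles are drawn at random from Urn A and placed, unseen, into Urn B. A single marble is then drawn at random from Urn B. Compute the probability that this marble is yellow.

Condition on how many of the transferred marbles are yellow (from Urn A: 2 yellow of 4; then Urn B has 9 total).
  1 yellow: C(2,1)C(2,2)/C(4,3) = 1/2; then P = 5/9
  2 yellow: C(2,2)C(2,1)/C(4,3) = 1/2; then P = 6/9
P(yellow from Urn B) = 11/18 ≈ 0.6111.

11/18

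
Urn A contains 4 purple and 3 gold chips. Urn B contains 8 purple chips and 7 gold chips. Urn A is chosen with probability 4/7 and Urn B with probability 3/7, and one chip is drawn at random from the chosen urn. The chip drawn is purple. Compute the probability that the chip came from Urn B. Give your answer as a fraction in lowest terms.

7/17

P(purple | Urn A) = 4/7; P(purple | Urn B) = 8/15.
P(purple) = 4/7·4/7 + 3/7·8/15 = 136/245.
By Bayes' rule, P(Urn B | purple) = 8/35 / 136/245 = 7/17 ≈ 0.4118.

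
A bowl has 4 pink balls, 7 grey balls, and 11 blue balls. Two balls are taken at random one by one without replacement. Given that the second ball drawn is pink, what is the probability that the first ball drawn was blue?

11/21

P(first=blue and the second ball drawn is pink) = (11/22)·(4/21) = 2/21.
P(the second ball drawn is pink) = Σ over first color = 2/77 + 2/33 + 2/21 = 2/11.
By Bayes, P(first=blue | the second ball drawn is pink) = 2/21 / 2/11 = 11/21 ≈ 0.5238.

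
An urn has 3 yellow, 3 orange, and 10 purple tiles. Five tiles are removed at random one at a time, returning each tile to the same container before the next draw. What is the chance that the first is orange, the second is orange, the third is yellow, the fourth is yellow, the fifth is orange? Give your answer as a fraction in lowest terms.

243/1048576

Multiply the conditional probability of each draw in order, with replacement (the composition resets each draw).
P = (3/16) · (3/16) · (3/16) · (3/16) · (3/16) = 243/1048576 ≈ 0.0002.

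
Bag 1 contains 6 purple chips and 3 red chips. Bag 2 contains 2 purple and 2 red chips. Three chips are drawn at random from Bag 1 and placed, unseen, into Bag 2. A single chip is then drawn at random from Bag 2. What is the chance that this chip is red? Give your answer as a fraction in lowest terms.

3/7

Condition on how many of the transferred chips are red (from Bag 1: 3 red of 9; then Bag 2 has 7 total).
  0 red: C(3,0)C(6,3)/C(9,3) = 5/21; then P = 2/7
  1 red: C(3,1)C(6,2)/C(9,3) = 15/28; then P = 3/7
  2 red: C(3,2)C(6,1)/C(9,3) = 3/14; then P = 4/7
  3 red: C(3,3)C(6,0)/C(9,3) = 1/84; then P = 5/7
P(red from Bag 2) = 3/7 ≈ 0.4286.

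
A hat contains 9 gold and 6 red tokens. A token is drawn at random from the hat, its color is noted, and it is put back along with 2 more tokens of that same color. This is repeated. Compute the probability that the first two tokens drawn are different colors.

36/85

Either red then gold, or gold then red; after the first draw the total is 17.
P = (6/15)·(9/17) + (9/15)·(6/17) = 36/85 ≈ 0.4235.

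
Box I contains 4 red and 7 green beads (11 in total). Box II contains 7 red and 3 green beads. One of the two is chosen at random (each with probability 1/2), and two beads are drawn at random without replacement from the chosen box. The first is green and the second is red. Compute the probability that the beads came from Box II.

P(E | Box I) = 14/55; P(E | Box II) = 7/30.
P(E) = 1/2·14/55 + 1/2·7/30 = 161/660.
By Bayes' rule, P(Box II | E) = 7/60 / 161/660 = 11/23 ≈ 0.4783.

11/23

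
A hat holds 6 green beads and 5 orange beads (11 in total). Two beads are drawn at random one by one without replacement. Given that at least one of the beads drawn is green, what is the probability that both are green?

1/3

P(both green) = C(6,2)/C(11,2) = 3/11; P(at least one green) = 1 − C(5,2)/C(11,2) = 9/11.
Since 'both green' ⊆ 'at least one green', P(both | at least one) = 3/11 / 9/11 = 1/3 ≈ 0.3333.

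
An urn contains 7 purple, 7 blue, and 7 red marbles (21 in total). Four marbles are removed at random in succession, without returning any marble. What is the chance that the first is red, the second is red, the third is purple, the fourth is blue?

49/3420

Multiply the conditional probability of each draw in order, without replacement, so each draw removes one from its color and from the total.
P = (7/21) · (6/20) · (7/19) · (7/18) = 49/3420 ≈ 0.0143.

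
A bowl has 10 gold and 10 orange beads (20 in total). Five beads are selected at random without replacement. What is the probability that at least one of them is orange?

Use the complement: P(at least one orange) = 1 − P(no orange).
P(none) = C(10,5)/C(20,5) = 252/15504.
So P = 1 − 252/15504 = 1271/1292 ≈ 0.9837.

1271/1292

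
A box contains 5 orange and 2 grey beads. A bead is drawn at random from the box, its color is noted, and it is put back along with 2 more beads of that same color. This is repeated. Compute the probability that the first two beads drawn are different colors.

20/63

Either grey then orange, or orange then grey; after the first draw the total is 9.
P = (2/7)·(5/9) + (5/7)·(2/9) = 20/63 ≈ 0.3175.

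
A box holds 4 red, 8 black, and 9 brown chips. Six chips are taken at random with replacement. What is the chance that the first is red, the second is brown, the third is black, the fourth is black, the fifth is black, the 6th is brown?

2048/1058841

Multiply the conditional probability of each draw in order, with replacement (the composition resets each draw).
P = (4/21) · (9/21) · (8/21) · (8/21) · (8/21) · (9/21) = 2048/1058841 ≈ 0.0019.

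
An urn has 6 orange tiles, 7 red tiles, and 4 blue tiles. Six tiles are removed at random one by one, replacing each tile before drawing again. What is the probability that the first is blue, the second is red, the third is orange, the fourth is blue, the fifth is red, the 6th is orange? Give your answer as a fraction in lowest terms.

Multiply the conditional probability of each draw in order, with replacement (the composition resets each draw).
P = (4/17) · (7/17) · (6/17) · (4/17) · (7/17) · (6/17) = 28224/24137569 ≈ 0.0012.

28224/24137569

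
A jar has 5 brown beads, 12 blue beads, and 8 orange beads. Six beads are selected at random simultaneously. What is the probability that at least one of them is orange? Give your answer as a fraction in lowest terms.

Use the complement: P(at least one orange) = 1 − P(no orange).
P(none) = C(17,6)/C(25,6) = 12376/177100.
So P = 1 − 12376/177100 = 5883/6325 ≈ 0.9301.

5883/6325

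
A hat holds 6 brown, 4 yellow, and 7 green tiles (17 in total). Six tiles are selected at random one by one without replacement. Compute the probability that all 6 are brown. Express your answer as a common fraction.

1/12376

Unordered draws without replacement: count favorable combinations over C(17,6).
Favorable = C(6,6) · C(4,0) · C(7,0) = 1; total = C(17,6) = 12376.
P = 1/12376 = 1/12376 ≈ 0.0001.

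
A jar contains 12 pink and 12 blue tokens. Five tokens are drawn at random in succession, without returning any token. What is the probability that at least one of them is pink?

158/161

Use the complement: P(at least one pink) = 1 − P(no pink).
P(none) = C(12,5)/C(24,5) = 792/42504.
So P = 1 − 792/42504 = 158/161 ≈ 0.9814.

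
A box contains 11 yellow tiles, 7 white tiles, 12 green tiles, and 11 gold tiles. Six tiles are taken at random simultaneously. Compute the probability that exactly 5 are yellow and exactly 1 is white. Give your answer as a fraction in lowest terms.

Unordered draws without replacement: count favorable combinations over C(41,6).
Favorable = C(11,5) · C(7,1) · C(12,0) · C(11,0) = 3234; total = C(41,6) = 4496388.
P = 3234/4496388 = 539/749398 ≈ 0.0007.

539/749398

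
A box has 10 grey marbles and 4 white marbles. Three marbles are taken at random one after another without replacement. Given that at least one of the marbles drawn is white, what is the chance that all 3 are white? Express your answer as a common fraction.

P(all 3 white) = C(4,3)/C(14,3) = 1/91; P(at least one white) = 1 − C(10,3)/C(14,3) = 61/91.
Since 'all 3 white' ⊆ 'at least one white', P(all 3 | at least one) = 1/91 / 61/91 = 1/61 ≈ 0.0164.

1/61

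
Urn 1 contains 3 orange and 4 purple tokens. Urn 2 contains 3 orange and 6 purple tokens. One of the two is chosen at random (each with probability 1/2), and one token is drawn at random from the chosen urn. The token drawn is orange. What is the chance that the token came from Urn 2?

P(orange | Urn 1) = 3/7; P(orange | Urn 2) = 1/3.
P(orange) = 1/2·3/7 + 1/2·1/3 = 8/21.
By Bayes' rule, P(Urn 2 | orange) = 1/6 / 8/21 = 7/16 ≈ 0.4375.

7/16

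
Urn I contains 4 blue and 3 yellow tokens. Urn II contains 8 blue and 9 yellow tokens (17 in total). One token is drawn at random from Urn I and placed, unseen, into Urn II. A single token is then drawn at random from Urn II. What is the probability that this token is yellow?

11/21

Condition on how many of the transferred tokens are yellow (from Urn I: 3 yellow of 7; then Urn II has 18 total).
  0 yellow: C(3,0)C(4,1)/C(7,1) = 4/7; then P = 9/18
  1 yellow: C(3,1)C(4,0)/C(7,1) = 3/7; then P = 10/18
P(yellow from Urn II) = 11/21 ≈ 0.5238.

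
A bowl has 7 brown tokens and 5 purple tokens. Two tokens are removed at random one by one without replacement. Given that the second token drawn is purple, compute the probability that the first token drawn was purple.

P(first=purple and the second token drawn is purple) = (5/12)·(4/11) = 5/33.
P(the second token drawn is purple) = Σ over first color = 35/132 + 5/33 = 5/12.
By Bayes, P(first=purple | the second token drawn is purple) = 5/33 / 5/12 = 4/11 ≈ 0.3636.

4/11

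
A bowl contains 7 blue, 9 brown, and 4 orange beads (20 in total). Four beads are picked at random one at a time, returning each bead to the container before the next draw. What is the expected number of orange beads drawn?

4/5

By linearity of expectation, E[X] = Σ P(draw i is orange); each independent draw has P(orange) = 4/20.
E[X] = 4 · 4/20 = 4/5 ≈ 0.8000.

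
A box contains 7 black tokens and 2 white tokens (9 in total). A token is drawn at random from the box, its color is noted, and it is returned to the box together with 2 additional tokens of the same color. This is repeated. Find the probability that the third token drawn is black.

7/9

Sum over the four possibilities for the first two draws (black/not-black each), tracking how the black count and total change by +2 per draw.
P(third is black) = 7/9 ≈ 0.7778. (In a Pólya urn every draw has the same marginal probability 7/9.)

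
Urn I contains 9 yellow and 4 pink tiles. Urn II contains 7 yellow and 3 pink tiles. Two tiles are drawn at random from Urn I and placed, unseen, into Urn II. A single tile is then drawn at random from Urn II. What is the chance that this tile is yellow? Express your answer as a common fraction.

109/156

Condition on how many of the transferred tiles are yellow (from Urn I: 9 yellow of 13; then Urn II has 12 total).
  0 yellow: C(9,0)C(4,2)/C(13,2) = 1/13; then P = 7/12
  1 yellow: C(9,1)C(4,1)/C(13,2) = 6/13; then P = 8/12
  2 yellow: C(9,2)C(4,0)/C(13,2) = 6/13; then P = 9/12
P(yellow from Urn II) = 109/156 ≈ 0.6987.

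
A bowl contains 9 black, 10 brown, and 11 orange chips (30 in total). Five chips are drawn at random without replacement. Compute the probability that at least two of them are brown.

4364/7917

Sum the hypergeometric tail for j = 2,…,5 brown chips.
Favorable = C(10,2)·C(20,3) + C(10,3)·C(20,2) + C(10,4)·C(20,1) + C(10,5)·C(20,0) = 78552; total = C(30,5) = 142506.
P = 78552/142506 = 4364/7917 ≈ 0.5512.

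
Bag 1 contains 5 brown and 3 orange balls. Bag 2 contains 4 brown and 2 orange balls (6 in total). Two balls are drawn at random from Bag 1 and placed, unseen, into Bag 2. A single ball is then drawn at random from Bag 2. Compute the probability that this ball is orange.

11/32

Condition on how many of the transferred balls are orange (from Bag 1: 3 orange of 8; then Bag 2 has 8 total).
  0 orange: C(3,0)C(5,2)/C(8,2) = 5/14; then P = 2/8
  1 orange: C(3,1)C(5,1)/C(8,2) = 15/28; then P = 3/8
  2 orange: C(3,2)C(5,0)/C(8,2) = 3/28; then P = 4/8
P(orange from Bag 2) = 11/32 ≈ 0.3438.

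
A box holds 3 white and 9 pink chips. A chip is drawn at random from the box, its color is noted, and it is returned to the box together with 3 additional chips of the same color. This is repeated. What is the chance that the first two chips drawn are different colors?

3/10

Either white then pink, or pink then white; after the first draw the total is 15.
P = (3/12)·(9/15) + (9/12)·(3/15) = 3/10 ≈ 0.3000.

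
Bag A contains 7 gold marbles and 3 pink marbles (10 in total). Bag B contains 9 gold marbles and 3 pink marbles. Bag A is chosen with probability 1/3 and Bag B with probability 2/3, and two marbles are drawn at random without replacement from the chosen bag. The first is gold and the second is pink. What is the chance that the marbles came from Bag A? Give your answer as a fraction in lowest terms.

77/212

P(E | Bag A) = 7/30; P(E | Bag B) = 9/44.
P(E) = 1/3·7/30 + 2/3·9/44 = 106/495.
By Bayes' rule, P(Bag A | E) = 7/90 / 106/495 = 77/212 ≈ 0.3632.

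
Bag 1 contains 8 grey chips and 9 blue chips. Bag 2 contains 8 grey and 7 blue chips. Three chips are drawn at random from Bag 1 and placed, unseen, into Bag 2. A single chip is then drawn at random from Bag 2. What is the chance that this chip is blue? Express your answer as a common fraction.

Condition on how many of the transferred chips are blue (from Bag 1: 9 blue of 17; then Bag 2 has 18 total).
  0 blue: C(9,0)C(8,3)/C(17,3) = 7/85; then P = 7/18
  1 blue: C(9,1)C(8,2)/C(17,3) = 63/170; then P = 8/18
  2 blue: C(9,2)C(8,1)/C(17,3) = 36/85; then P = 9/18
  3 blue: C(9,3)C(8,0)/C(17,3) = 21/170; then P = 10/18
P(blue from Bag 2) = 73/153 ≈ 0.4771.

73/153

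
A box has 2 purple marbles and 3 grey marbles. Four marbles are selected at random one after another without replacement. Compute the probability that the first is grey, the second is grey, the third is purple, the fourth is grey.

1/10

Multiply the conditional probability of each draw in order, without replacement, so each draw removes one from its color and from the total.
P = (3/5) · (2/4) · (2/3) · (1/2) = 1/10 ≈ 0.1000.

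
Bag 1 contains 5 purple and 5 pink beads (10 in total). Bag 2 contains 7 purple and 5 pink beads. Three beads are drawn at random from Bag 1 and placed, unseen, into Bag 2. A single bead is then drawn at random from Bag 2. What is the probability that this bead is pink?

13/30

Condition on how many of the transferred beads are pink (from Bag 1: 5 pink of 10; then Bag 2 has 15 total).
  0 pink: C(5,0)C(5,3)/C(10,3) = 1/12; then P = 5/15
  1 pink: C(5,1)C(5,2)/C(10,3) = 5/12; then P = 6/15
  2 pink: C(5,2)C(5,1)/C(10,3) = 5/12; then P = 7/15
  3 pink: C(5,3)C(5,0)/C(10,3) = 1/12; then P = 8/15
P(pink from Bag 2) = 13/30 ≈ 0.4333.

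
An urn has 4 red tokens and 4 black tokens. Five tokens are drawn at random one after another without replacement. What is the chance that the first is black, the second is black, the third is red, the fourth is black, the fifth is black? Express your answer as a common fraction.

1/70

Multiply the conditional probability of each draw in order, without replacement, so each draw removes one from its color and from the total.
P = (4/8) · (3/7) · (4/6) · (2/5) · (1/4) = 1/70 ≈ 0.0143.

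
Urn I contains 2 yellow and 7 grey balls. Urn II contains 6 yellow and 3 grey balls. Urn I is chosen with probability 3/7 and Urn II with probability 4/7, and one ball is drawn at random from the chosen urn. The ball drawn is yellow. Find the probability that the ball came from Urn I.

1/5

P(yellow | Urn I) = 2/9; P(yellow | Urn II) = 2/3.
P(yellow) = 3/7·2/9 + 4/7·2/3 = 10/21.
By Bayes' rule, P(Urn I | yellow) = 2/21 / 10/21 = 1/5 ≈ 0.2000.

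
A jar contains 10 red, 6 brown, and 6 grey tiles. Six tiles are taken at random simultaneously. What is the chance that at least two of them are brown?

5771/10659

Sum the hypergeometric tail for j = 2,…,6 brown tiles.
Favorable = C(6,2)·C(16,4) + C(6,3)·C(16,3) + C(6,4)·C(16,2) + C(6,5)·C(16,1) + C(6,6)·C(16,0) = 40397; total = C(22,6) = 74613.
P = 40397/74613 = 5771/10659 ≈ 0.5414.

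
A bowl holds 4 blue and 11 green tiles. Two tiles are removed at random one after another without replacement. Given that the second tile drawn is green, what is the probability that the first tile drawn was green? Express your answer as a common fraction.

5/7

P(first=green and the second tile drawn is green) = (11/15)·(10/14) = 11/21.
P(the second tile drawn is green) = Σ over first color = 22/105 + 11/21 = 11/15.
By Bayes, P(first=green | the second tile drawn is green) = 11/21 / 11/15 = 5/7 ≈ 0.7143.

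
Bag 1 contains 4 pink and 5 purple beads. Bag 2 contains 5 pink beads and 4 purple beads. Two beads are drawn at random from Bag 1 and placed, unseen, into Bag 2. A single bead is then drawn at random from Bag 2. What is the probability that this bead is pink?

Condition on how many of the transferred beads are pink (from Bag 1: 4 pink of 9; then Bag 2 has 11 total).
  0 pink: C(4,0)C(5,2)/C(9,2) = 5/18; then P = 5/11
  1 pink: C(4,1)C(5,1)/C(9,2) = 5/9; then P = 6/11
  2 pink: C(4,2)C(5,0)/C(9,2) = 1/6; then P = 7/11
P(pink from Bag 2) = 53/99 ≈ 0.5354.

53/99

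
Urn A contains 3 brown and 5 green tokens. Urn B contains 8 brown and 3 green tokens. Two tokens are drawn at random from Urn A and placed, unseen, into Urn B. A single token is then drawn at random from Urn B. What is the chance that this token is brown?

35/52

Condition on how many of the transferred tokens are brown (from Urn A: 3 brown of 8; then Urn B has 13 total).
  0 brown: C(3,0)C(5,2)/C(8,2) = 5/14; then P = 8/13
  1 brown: C(3,1)C(5,1)/C(8,2) = 15/28; then P = 9/13
  2 brown: C(3,2)C(5,0)/C(8,2) = 3/28; then P = 10/13
P(brown from Urn B) = 35/52 ≈ 0.6731.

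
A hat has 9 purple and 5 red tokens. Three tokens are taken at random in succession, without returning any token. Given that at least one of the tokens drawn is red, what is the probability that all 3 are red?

1/28

P(all 3 red) = C(5,3)/C(14,3) = 5/182; P(at least one red) = 1 − C(9,3)/C(14,3) = 10/13.
Since 'all 3 red' ⊆ 'at least one red', P(all 3 | at least one) = 5/182 / 10/13 = 1/28 ≈ 0.0357.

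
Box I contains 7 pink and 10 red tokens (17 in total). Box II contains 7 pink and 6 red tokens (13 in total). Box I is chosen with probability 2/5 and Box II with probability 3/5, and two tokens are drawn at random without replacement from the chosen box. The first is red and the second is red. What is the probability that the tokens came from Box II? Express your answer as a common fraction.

34/73

P(E | Box I) = 45/136; P(E | Box II) = 5/26.
P(E) = 2/5·45/136 + 3/5·5/26 = 219/884.
By Bayes' rule, P(Box II | E) = 3/26 / 219/884 = 34/73 ≈ 0.4658.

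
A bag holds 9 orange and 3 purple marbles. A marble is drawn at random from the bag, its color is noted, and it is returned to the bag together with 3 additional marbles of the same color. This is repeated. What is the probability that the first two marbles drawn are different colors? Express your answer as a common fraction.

3/10

Either orange then purple, or purple then orange; after the first draw the total is 15.
P = (9/12)·(3/15) + (3/12)·(9/15) = 3/10 ≈ 0.3000.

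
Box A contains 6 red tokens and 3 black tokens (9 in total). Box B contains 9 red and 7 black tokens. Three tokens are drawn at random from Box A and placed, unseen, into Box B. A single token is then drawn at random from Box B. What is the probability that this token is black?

8/19

Condition on how many of the transferred tokens are black (from Box A: 3 black of 9; then Box B has 19 total).
  0 black: C(3,0)C(6,3)/C(9,3) = 5/21; then P = 7/19
  1 black: C(3,1)C(6,2)/C(9,3) = 15/28; then P = 8/19
  2 black: C(3,2)C(6,1)/C(9,3) = 3/14; then P = 9/19
  3 black: C(3,3)C(6,0)/C(9,3) = 1/84; then P = 10/19
P(black from Box B) = 8/19 ≈ 0.4211.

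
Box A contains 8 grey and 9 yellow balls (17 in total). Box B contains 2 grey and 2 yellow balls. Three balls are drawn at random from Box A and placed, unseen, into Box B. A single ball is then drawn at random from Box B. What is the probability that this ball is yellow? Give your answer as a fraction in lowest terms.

Condition on how many of the transferred balls are yellow (from Box A: 9 yellow of 17; then Box B has 7 total).
  0 yellow: C(9,0)C(8,3)/C(17,3) = 7/85; then P = 2/7
  1 yellow: C(9,1)C(8,2)/C(17,3) = 63/170; then P = 3/7
  2 yellow: C(9,2)C(8,1)/C(17,3) = 36/85; then P = 4/7
  3 yellow: C(9,3)C(8,0)/C(17,3) = 21/170; then P = 5/7
P(yellow from Box B) = 61/119 ≈ 0.5126.

61/119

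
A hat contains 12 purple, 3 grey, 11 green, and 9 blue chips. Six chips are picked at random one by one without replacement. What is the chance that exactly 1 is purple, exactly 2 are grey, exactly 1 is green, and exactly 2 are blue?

Unordered draws without replacement: count favorable combinations over C(35,6).
Favorable = C(12,1) · C(3,2) · C(11,1) · C(9,2) = 14256; total = C(35,6) = 1623160.
P = 14256/1623160 = 162/18445 ≈ 0.0088.

162/18445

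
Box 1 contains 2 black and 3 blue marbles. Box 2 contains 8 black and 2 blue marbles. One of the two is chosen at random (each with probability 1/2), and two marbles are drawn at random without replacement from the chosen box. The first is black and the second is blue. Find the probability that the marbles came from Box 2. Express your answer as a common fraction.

16/43

P(E | Box 1) = 3/10; P(E | Box 2) = 8/45.
P(E) = 1/2·3/10 + 1/2·8/45 = 43/180.
By Bayes' rule, P(Box 2 | E) = 4/45 / 43/180 = 16/43 ≈ 0.3721.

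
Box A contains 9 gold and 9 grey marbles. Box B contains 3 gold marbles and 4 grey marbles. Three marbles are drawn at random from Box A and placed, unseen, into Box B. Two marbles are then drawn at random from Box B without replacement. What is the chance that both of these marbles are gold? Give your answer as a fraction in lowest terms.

31/170

Condition on how many of the transferred marbles are gold (from Box A: 9 gold of 18; then Box B has 10 total).
  0 gold: C(9,0)C(9,3)/C(18,3) = 7/68; then P = C(3,2)/C(10,2) = 1/15
  1 gold: C(9,1)C(9,2)/C(18,3) = 27/68; then P = C(4,2)/C(10,2) = 2/15
  2 gold: C(9,2)C(9,1)/C(18,3) = 27/68; then P = C(5,2)/C(10,2) = 2/9
  3 gold: C(9,3)C(9,0)/C(18,3) = 7/68; then P = C(6,2)/C(10,2) = 1/3
P(both gold) = 31/170 ≈ 0.1824.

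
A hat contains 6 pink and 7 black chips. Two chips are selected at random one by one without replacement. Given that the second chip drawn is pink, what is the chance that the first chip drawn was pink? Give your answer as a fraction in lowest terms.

P(first=pink and the second chip drawn is pink) = (6/13)·(5/12) = 5/26.
P(the second chip drawn is pink) = Σ over first color = 5/26 + 7/26 = 6/13.
By Bayes, P(first=pink | the second chip drawn is pink) = 5/26 / 6/13 = 5/12 ≈ 0.4167.

5/12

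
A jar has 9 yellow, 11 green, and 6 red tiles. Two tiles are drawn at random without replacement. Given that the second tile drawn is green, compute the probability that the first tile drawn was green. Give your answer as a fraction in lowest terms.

P(first=green and the second tile drawn is green) = (11/26)·(10/25) = 11/65.
P(the second tile drawn is green) = Σ over first color = 99/650 + 11/65 + 33/325 = 11/26.
By Bayes, P(first=green | the second tile drawn is green) = 11/65 / 11/26 = 2/5 ≈ 0.4000.

2/5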